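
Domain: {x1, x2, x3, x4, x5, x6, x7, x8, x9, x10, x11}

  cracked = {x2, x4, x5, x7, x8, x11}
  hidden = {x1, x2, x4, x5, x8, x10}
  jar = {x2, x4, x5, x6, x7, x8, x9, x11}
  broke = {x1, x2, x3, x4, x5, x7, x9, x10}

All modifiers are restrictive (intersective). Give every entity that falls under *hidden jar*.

{x2, x4, x5, x8}

⟦jar⟧ = {x2, x4, x5, x6, x7, x8, x9, x11}
… ∩ ⟦hidden⟧ = {x2, x4, x5, x6, x7, x8, x9, x11} ∩ {x1, x2, x4, x5, x8, x10} = {x2, x4, x5, x8}
So ⟦hidden jar⟧ = {x2, x4, x5, x8}.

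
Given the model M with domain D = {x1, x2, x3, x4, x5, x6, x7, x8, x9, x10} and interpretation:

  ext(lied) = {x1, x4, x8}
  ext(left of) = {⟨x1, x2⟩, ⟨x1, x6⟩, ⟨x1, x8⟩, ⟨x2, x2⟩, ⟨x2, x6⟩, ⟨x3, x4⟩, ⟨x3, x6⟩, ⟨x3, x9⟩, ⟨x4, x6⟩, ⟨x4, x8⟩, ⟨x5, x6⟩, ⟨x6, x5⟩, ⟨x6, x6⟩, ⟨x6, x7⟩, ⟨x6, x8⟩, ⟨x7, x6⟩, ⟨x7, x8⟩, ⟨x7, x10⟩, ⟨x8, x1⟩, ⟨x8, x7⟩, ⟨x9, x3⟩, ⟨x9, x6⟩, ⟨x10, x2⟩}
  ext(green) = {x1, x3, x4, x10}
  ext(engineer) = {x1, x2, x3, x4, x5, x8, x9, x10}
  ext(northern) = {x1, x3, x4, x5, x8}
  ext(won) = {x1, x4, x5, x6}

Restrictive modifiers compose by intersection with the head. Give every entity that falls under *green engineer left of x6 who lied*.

{x1, x4}

⟦left of x6⟧ = {x : ⟨x, x6⟩ ∈ ⟦left of⟧} = {x1, x2, x3, x4, x5, x6, x7, x9}
⟦who lied⟧ = ⟦lied⟧ = {x1, x4, x8}
⟦engineer⟧ = {x1, x2, x3, x4, x5, x8, x9, x10}
… ∩ ⟦left of x6⟧ = {x1, x2, x3, x4, x5, x8, x9, x10} ∩ {x1, x2, x3, x4, x5, x6, x7, x9} = {x1, x2, x3, x4, x5, x9}
… ∩ ⟦who lied⟧ = {x1, x2, x3, x4, x5, x9} ∩ {x1, x4, x8} = {x1, x4}
… ∩ ⟦green⟧ = {x1, x4} ∩ {x1, x3, x4, x10} = {x1, x4}
So ⟦green engineer left of x6 who lied⟧ = {x1, x4}.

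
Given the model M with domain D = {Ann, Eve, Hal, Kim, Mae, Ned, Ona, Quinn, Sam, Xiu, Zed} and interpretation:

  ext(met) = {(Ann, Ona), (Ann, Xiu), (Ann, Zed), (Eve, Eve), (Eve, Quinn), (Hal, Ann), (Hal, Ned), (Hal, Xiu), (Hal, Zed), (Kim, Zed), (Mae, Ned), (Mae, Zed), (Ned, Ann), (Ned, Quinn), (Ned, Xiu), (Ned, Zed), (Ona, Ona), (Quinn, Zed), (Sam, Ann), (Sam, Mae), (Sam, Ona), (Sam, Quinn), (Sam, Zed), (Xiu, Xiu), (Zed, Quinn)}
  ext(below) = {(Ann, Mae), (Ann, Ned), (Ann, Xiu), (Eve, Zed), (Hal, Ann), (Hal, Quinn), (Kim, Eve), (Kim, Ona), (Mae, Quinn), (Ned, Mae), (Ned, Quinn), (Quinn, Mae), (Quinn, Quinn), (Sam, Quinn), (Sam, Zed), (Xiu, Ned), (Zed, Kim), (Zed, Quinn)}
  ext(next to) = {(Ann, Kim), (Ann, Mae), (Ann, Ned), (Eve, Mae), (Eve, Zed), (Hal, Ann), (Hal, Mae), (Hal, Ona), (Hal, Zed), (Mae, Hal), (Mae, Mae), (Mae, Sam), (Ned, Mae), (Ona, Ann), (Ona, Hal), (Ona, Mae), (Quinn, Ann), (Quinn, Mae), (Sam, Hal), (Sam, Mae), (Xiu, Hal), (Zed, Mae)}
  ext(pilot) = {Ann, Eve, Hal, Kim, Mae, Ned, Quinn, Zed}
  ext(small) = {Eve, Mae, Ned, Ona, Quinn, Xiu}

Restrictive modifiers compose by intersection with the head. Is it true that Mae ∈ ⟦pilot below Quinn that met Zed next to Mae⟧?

⟦below Quinn⟧ = {x : ⟨x, Quinn⟩ ∈ ⟦below⟧} = {Hal, Mae, Ned, Quinn, Sam, Zed}
⟦that met Zed⟧ = {x : ⟨x, Zed⟩ ∈ ⟦met⟧} = {Ann, Hal, Kim, Mae, Ned, Quinn, Sam}
⟦next to Mae⟧ = {x : ⟨x, Mae⟩ ∈ ⟦next to⟧} = {Ann, Eve, Hal, Mae, Ned, Ona, Quinn, Sam, Zed}
⟦pilot⟧ = {Ann, Eve, Hal, Kim, Mae, Ned, Quinn, Zed}
… ∩ ⟦below Quinn⟧ = {Ann, Eve, Hal, Kim, Mae, Ned, Quinn, Zed} ∩ {Hal, Mae, Ned, Quinn, Sam, Zed} = {Hal, Mae, Ned, Quinn, Zed}
… ∩ ⟦that met Zed⟧ = {Hal, Mae, Ned, Quinn, Zed} ∩ {Ann, Hal, Kim, Mae, Ned, Quinn, Sam} = {Hal, Mae, Ned, Quinn}
… ∩ ⟦next to Mae⟧ = {Hal, Mae, Ned, Quinn} ∩ {Ann, Eve, Hal, Mae, Ned, Ona, Quinn, Sam, Zed} = {Hal, Mae, Ned, Quinn}
⟦pilot below Quinn that met Zed next to Mae⟧ = {Hal, Mae, Ned, Quinn}; Mae ∈ this set.

yes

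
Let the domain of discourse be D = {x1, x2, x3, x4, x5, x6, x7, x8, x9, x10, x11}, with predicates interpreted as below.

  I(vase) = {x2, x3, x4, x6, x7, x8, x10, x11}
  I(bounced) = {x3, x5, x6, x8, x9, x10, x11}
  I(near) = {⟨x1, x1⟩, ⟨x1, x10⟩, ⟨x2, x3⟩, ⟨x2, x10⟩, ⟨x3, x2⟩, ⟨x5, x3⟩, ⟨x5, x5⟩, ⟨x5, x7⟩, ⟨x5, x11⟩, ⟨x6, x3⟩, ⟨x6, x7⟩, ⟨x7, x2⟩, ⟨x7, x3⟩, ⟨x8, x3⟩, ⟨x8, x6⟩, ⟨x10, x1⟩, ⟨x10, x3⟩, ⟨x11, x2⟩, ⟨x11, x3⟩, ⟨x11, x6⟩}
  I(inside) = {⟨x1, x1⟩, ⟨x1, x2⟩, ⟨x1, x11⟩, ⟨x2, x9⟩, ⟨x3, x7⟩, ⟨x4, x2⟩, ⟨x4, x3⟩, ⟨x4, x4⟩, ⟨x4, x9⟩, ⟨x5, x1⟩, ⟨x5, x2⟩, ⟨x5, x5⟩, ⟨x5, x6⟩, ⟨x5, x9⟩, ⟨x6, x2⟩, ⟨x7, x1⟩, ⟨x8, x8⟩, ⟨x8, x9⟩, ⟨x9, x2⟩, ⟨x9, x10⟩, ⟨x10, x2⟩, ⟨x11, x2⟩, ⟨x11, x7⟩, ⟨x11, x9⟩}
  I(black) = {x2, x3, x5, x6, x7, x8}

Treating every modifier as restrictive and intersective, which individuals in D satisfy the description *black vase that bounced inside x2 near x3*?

{x6}

⟦that bounced⟧ = ⟦bounced⟧ = {x3, x5, x6, x8, x9, x10, x11}
⟦inside x2⟧ = {x : ⟨x, x2⟩ ∈ ⟦inside⟧} = {x1, x4, x5, x6, x9, x10, x11}
⟦near x3⟧ = {x : ⟨x, x3⟩ ∈ ⟦near⟧} = {x2, x5, x6, x7, x8, x10, x11}
⟦vase⟧ = {x2, x3, x4, x6, x7, x8, x10, x11}
… ∩ ⟦that bounced⟧ = {x2, x3, x4, x6, x7, x8, x10, x11} ∩ {x3, x5, x6, x8, x9, x10, x11} = {x3, x6, x8, x10, x11}
… ∩ ⟦inside x2⟧ = {x3, x6, x8, x10, x11} ∩ {x1, x4, x5, x6, x9, x10, x11} = {x6, x10, x11}
… ∩ ⟦near x3⟧ = {x6, x10, x11} ∩ {x2, x5, x6, x7, x8, x10, x11} = {x6, x10, x11}
… ∩ ⟦black⟧ = {x6, x10, x11} ∩ {x2, x3, x5, x6, x7, x8} = {x6}
So ⟦black vase that bounced inside x2 near x3⟧ = {x6}.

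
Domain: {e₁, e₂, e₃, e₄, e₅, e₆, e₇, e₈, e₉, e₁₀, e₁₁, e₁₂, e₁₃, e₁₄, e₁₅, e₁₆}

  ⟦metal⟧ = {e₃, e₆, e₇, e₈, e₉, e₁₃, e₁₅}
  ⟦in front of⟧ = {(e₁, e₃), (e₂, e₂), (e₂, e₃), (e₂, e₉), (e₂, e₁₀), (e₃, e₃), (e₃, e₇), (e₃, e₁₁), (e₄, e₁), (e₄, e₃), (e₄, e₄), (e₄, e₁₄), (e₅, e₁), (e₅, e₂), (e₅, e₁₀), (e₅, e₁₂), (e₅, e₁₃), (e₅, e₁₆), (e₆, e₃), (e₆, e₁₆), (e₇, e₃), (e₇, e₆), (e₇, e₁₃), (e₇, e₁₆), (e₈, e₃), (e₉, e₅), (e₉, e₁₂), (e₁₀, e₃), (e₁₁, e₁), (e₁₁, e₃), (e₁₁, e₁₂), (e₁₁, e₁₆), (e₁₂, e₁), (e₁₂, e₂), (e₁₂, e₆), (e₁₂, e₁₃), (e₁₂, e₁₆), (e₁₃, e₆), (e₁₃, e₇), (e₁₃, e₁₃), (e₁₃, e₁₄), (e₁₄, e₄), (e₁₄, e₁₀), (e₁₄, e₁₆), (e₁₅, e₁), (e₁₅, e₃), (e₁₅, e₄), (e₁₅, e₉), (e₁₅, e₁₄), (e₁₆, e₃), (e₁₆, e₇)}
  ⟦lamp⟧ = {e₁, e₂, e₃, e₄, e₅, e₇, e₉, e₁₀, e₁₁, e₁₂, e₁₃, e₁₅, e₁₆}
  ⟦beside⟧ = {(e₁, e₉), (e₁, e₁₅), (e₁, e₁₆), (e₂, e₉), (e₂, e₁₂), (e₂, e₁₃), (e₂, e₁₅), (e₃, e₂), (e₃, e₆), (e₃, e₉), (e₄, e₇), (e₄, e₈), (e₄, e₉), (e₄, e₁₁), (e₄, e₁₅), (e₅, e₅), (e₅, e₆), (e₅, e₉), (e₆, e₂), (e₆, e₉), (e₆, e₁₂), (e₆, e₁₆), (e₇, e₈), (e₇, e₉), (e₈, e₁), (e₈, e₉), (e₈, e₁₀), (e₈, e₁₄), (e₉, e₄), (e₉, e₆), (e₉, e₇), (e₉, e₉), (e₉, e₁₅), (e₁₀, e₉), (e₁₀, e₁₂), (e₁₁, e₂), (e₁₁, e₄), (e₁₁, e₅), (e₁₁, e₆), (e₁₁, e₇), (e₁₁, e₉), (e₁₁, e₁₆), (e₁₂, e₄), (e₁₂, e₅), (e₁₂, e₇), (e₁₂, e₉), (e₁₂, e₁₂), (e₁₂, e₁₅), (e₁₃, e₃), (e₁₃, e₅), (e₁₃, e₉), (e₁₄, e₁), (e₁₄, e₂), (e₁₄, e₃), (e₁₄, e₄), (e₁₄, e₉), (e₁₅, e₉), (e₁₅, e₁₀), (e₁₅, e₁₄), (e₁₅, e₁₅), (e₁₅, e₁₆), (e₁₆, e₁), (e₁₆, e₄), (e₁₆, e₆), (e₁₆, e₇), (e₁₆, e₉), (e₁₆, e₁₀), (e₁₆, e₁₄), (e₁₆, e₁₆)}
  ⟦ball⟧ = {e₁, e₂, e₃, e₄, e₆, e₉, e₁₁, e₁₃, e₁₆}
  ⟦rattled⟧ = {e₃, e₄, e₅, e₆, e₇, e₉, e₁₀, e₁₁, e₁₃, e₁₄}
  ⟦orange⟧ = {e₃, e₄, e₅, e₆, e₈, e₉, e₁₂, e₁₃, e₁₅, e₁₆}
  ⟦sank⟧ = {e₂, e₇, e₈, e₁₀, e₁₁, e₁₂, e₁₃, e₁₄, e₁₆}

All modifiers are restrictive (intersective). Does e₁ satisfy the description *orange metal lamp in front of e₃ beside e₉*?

no

⟦in front of e₃⟧ = {x : ⟨x, e₃⟩ ∈ ⟦in front of⟧} = {e₁, e₂, e₃, e₄, e₆, e₇, e₈, e₁₀, e₁₁, e₁₅, e₁₆}
⟦beside e₉⟧ = {x : ⟨x, e₉⟩ ∈ ⟦beside⟧} = {e₁, e₂, e₃, e₄, e₅, e₆, e₇, e₈, e₉, e₁₀, e₁₁, e₁₂, e₁₃, e₁₄, e₁₅, e₁₆}
⟦lamp⟧ = {e₁, e₂, e₃, e₄, e₅, e₇, e₉, e₁₀, e₁₁, e₁₂, e₁₃, e₁₅, e₁₆}
… ∩ ⟦in front of e₃⟧ = {e₁, e₂, e₃, e₄, e₅, e₇, e₉, e₁₀, e₁₁, e₁₂, e₁₃, e₁₅, e₁₆} ∩ {e₁, e₂, e₃, e₄, e₆, e₇, e₈, e₁₀, e₁₁, e₁₅, e₁₆} = {e₁, e₂, e₃, e₄, e₇, e₁₀, e₁₁, e₁₅, e₁₆}
… ∩ ⟦beside e₉⟧ = {e₁, e₂, e₃, e₄, e₇, e₁₀, e₁₁, e₁₅, e₁₆} ∩ {e₁, e₂, e₃, e₄, e₅, e₆, e₇, e₈, e₉, e₁₀, e₁₁, e₁₂, e₁₃, e₁₄, e₁₅, e₁₆} = {e₁, e₂, e₃, e₄, e₇, e₁₀, e₁₁, e₁₅, e₁₆}
… ∩ ⟦orange⟧ = {e₁, e₂, e₃, e₄, e₇, e₁₀, e₁₁, e₁₅, e₁₆} ∩ {e₃, e₄, e₅, e₆, e₈, e₉, e₁₂, e₁₃, e₁₅, e₁₆} = {e₃, e₄, e₁₅, e₁₆}
… ∩ ⟦metal⟧ = {e₃, e₄, e₁₅, e₁₆} ∩ {e₃, e₆, e₇, e₈, e₉, e₁₃, e₁₅} = {e₃, e₁₅}
⟦orange metal lamp in front of e₃ beside e₉⟧ = {e₃, e₁₅}; e₁ ∉ this set.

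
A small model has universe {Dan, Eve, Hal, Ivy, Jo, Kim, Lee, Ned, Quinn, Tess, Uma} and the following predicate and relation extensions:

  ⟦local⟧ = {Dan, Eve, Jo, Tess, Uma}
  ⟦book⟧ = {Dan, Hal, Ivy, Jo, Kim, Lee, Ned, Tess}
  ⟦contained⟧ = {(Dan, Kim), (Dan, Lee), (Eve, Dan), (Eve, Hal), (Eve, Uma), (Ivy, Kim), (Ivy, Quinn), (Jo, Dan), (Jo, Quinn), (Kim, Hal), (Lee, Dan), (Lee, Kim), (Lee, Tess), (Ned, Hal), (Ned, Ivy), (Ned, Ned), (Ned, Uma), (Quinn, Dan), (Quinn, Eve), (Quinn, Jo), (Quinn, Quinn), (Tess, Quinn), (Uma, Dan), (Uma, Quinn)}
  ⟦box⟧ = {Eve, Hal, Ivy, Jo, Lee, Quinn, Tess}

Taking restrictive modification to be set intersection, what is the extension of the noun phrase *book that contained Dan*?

⟦that contained Dan⟧ = {x : ⟨x, Dan⟩ ∈ ⟦contained⟧} = {Eve, Jo, Lee, Quinn, Uma}
⟦book⟧ = {Dan, Hal, Ivy, Jo, Kim, Lee, Ned, Tess}
… ∩ ⟦that contained Dan⟧ = {Dan, Hal, Ivy, Jo, Kim, Lee, Ned, Tess} ∩ {Eve, Jo, Lee, Quinn, Uma} = {Jo, Lee}
So ⟦book that contained Dan⟧ = {Jo, Lee}.

{Jo, Lee}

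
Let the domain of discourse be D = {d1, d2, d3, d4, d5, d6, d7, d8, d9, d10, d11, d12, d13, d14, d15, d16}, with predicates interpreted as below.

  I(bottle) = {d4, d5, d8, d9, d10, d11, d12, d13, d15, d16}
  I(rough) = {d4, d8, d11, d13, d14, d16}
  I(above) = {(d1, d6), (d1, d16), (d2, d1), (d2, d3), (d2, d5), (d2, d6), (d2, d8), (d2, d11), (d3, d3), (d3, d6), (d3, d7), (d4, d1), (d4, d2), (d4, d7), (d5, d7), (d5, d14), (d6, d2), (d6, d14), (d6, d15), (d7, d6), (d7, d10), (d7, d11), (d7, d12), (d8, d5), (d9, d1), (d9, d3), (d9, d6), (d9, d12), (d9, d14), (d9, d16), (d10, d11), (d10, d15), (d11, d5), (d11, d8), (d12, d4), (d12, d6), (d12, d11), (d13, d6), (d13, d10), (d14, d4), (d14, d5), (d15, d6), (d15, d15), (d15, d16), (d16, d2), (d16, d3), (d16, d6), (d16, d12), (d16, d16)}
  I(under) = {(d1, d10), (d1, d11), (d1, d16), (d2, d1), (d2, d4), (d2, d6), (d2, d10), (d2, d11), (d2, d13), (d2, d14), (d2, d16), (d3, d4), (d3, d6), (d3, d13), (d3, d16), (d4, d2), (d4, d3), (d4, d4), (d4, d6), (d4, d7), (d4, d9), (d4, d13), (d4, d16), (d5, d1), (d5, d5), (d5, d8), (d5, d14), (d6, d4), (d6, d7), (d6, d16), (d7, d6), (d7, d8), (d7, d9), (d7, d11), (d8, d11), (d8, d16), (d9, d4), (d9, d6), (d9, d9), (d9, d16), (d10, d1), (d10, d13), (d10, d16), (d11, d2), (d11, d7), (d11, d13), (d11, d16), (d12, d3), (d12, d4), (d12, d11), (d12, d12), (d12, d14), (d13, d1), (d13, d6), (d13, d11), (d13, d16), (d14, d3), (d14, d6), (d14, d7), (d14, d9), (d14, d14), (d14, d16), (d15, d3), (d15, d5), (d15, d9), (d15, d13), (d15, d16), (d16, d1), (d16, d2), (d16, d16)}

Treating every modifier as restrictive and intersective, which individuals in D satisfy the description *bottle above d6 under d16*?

{d9, d13, d15, d16}

⟦above d6⟧ = {x : ⟨x, d6⟩ ∈ ⟦above⟧} = {d1, d2, d3, d7, d9, d12, d13, d15, d16}
⟦under d16⟧ = {x : ⟨x, d16⟩ ∈ ⟦under⟧} = {d1, d2, d3, d4, d6, d8, d9, d10, d11, d13, d14, d15, d16}
⟦bottle⟧ = {d4, d5, d8, d9, d10, d11, d12, d13, d15, d16}
… ∩ ⟦above d6⟧ = {d4, d5, d8, d9, d10, d11, d12, d13, d15, d16} ∩ {d1, d2, d3, d7, d9, d12, d13, d15, d16} = {d9, d12, d13, d15, d16}
… ∩ ⟦under d16⟧ = {d9, d12, d13, d15, d16} ∩ {d1, d2, d3, d4, d6, d8, d9, d10, d11, d13, d14, d15, d16} = {d9, d13, d15, d16}
So ⟦bottle above d6 under d16⟧ = {d9, d13, d15, d16}.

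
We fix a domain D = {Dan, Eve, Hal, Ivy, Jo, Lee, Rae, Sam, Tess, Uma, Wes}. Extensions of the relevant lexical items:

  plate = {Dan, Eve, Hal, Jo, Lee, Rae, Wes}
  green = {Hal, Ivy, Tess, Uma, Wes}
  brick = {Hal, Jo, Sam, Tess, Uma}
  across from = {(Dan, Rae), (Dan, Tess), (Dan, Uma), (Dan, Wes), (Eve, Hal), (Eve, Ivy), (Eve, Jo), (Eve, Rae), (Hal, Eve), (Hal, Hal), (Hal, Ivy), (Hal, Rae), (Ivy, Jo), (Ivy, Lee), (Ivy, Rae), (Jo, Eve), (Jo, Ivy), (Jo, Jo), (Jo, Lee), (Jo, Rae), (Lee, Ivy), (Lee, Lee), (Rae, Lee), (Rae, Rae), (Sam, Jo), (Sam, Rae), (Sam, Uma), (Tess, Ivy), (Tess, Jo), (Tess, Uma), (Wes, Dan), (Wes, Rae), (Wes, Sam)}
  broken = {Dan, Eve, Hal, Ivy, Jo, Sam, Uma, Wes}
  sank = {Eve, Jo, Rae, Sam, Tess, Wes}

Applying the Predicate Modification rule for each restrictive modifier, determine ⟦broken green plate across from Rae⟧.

⟦across from Rae⟧ = {x : ⟨x, Rae⟩ ∈ ⟦across from⟧} = {Dan, Eve, Hal, Ivy, Jo, Rae, Sam, Wes}
⟦plate⟧ = {Dan, Eve, Hal, Jo, Lee, Rae, Wes}
… ∩ ⟦across from Rae⟧ = {Dan, Eve, Hal, Jo, Lee, Rae, Wes} ∩ {Dan, Eve, Hal, Ivy, Jo, Rae, Sam, Wes} = {Dan, Eve, Hal, Jo, Rae, Wes}
… ∩ ⟦broken⟧ = {Dan, Eve, Hal, Jo, Rae, Wes} ∩ {Dan, Eve, Hal, Ivy, Jo, Sam, Uma, Wes} = {Dan, Eve, Hal, Jo, Wes}
… ∩ ⟦green⟧ = {Dan, Eve, Hal, Jo, Wes} ∩ {Hal, Ivy, Tess, Uma, Wes} = {Hal, Wes}
So ⟦broken green plate across from Rae⟧ = {Hal, Wes}.

{Hal, Wes}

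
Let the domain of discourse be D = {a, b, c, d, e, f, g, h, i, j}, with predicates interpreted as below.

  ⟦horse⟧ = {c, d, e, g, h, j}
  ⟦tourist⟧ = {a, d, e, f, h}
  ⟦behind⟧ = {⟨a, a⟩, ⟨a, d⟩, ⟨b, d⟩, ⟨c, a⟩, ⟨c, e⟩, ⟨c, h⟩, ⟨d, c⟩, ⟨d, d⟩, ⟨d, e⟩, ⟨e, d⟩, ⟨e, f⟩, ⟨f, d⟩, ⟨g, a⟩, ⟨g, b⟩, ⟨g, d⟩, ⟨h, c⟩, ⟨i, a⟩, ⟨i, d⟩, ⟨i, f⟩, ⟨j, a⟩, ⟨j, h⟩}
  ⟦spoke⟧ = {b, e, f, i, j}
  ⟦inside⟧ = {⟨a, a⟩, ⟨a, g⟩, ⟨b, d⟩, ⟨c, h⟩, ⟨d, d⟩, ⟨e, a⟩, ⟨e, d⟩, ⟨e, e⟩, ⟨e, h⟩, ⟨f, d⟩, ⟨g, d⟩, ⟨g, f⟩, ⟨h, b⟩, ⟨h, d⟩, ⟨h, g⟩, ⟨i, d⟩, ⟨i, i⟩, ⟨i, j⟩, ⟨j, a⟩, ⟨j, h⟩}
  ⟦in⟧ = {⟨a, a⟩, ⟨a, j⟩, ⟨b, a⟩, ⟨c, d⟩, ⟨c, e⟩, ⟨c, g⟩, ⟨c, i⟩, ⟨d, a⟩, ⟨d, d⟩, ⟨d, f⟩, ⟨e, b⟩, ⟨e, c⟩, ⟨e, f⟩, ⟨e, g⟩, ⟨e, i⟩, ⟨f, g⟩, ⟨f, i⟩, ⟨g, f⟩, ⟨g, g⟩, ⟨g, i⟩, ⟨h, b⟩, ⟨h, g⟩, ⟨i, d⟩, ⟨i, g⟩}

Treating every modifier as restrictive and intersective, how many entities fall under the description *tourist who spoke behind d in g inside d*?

⟦who spoke⟧ = ⟦spoke⟧ = {b, e, f, i, j}
⟦behind d⟧ = {x : ⟨x, d⟩ ∈ ⟦behind⟧} = {a, b, d, e, f, g, i}
⟦in g⟧ = {x : ⟨x, g⟩ ∈ ⟦in⟧} = {c, e, f, g, h, i}
⟦inside d⟧ = {x : ⟨x, d⟩ ∈ ⟦inside⟧} = {b, d, e, f, g, h, i}
⟦tourist⟧ = {a, d, e, f, h}
… ∩ ⟦who spoke⟧ = {a, d, e, f, h} ∩ {b, e, f, i, j} = {e, f}
… ∩ ⟦behind d⟧ = {e, f} ∩ {a, b, d, e, f, g, i} = {e, f}
… ∩ ⟦in g⟧ = {e, f} ∩ {c, e, f, g, h, i} = {e, f}
… ∩ ⟦inside d⟧ = {e, f} ∩ {b, d, e, f, g, h, i} = {e, f}
⟦tourist who spoke behind d in g inside d⟧ = {e, f}, so the cardinality is 2.

2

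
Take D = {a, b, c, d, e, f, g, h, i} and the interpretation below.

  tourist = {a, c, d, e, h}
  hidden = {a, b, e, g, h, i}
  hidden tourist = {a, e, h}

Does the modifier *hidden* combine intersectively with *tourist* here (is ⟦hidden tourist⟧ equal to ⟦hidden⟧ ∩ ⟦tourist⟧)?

yes

⟦hidden⟧ ∩ ⟦tourist⟧ = {a, b, e, g, h, i} ∩ {a, c, d, e, h} = {a, e, h}
Observed ⟦hidden tourist⟧ = {a, e, h}.
These coincide, so the modifier is intersective here.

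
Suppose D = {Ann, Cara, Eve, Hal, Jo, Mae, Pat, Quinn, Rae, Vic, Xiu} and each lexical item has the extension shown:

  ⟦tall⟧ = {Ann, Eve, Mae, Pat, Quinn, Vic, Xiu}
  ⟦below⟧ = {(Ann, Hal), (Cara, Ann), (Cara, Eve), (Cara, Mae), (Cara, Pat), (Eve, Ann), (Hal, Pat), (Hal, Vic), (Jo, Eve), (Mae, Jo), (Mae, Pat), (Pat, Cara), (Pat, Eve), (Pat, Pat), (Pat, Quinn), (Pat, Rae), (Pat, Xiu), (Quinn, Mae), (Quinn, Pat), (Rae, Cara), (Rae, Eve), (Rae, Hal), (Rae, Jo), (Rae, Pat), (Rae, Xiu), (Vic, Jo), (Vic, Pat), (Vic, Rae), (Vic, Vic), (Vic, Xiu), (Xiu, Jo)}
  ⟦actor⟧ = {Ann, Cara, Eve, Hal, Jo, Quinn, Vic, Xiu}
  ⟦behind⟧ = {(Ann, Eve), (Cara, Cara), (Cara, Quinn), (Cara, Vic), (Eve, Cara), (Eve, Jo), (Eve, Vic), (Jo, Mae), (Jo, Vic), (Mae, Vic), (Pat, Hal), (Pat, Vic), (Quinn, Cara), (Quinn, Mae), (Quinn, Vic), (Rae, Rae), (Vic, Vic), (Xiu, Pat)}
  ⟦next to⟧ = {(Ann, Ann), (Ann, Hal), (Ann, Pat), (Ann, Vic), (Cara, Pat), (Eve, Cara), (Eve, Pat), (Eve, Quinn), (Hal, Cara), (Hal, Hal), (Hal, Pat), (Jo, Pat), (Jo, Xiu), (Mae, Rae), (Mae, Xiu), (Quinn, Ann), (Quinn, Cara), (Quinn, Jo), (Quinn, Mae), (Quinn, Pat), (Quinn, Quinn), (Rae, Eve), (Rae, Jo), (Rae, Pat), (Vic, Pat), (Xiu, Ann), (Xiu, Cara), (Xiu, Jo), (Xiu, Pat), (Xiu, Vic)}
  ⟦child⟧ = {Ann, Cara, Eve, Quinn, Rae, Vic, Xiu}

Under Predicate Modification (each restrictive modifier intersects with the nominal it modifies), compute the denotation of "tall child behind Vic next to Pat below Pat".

{Quinn, Vic}

⟦behind Vic⟧ = {x : ⟨x, Vic⟩ ∈ ⟦behind⟧} = {Cara, Eve, Jo, Mae, Pat, Quinn, Vic}
⟦next to Pat⟧ = {x : ⟨x, Pat⟩ ∈ ⟦next to⟧} = {Ann, Cara, Eve, Hal, Jo, Quinn, Rae, Vic, Xiu}
⟦below Pat⟧ = {x : ⟨x, Pat⟩ ∈ ⟦below⟧} = {Cara, Hal, Mae, Pat, Quinn, Rae, Vic}
⟦child⟧ = {Ann, Cara, Eve, Quinn, Rae, Vic, Xiu}
… ∩ ⟦behind Vic⟧ = {Ann, Cara, Eve, Quinn, Rae, Vic, Xiu} ∩ {Cara, Eve, Jo, Mae, Pat, Quinn, Vic} = {Cara, Eve, Quinn, Vic}
… ∩ ⟦next to Pat⟧ = {Cara, Eve, Quinn, Vic} ∩ {Ann, Cara, Eve, Hal, Jo, Quinn, Rae, Vic, Xiu} = {Cara, Eve, Quinn, Vic}
… ∩ ⟦below Pat⟧ = {Cara, Eve, Quinn, Vic} ∩ {Cara, Hal, Mae, Pat, Quinn, Rae, Vic} = {Cara, Quinn, Vic}
… ∩ ⟦tall⟧ = {Cara, Quinn, Vic} ∩ {Ann, Eve, Mae, Pat, Quinn, Vic, Xiu} = {Quinn, Vic}
So ⟦tall child behind Vic next to Pat below Pat⟧ = {Quinn, Vic}.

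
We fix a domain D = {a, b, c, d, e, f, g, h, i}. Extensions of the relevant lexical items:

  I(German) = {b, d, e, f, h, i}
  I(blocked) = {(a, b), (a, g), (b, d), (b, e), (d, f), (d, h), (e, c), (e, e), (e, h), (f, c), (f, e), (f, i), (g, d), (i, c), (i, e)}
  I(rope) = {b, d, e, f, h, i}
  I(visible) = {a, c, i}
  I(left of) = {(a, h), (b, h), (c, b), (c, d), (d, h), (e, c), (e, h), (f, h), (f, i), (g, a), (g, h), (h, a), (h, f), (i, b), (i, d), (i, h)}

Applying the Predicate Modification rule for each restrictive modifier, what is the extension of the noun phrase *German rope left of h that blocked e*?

⟦left of h⟧ = {x : ⟨x, h⟩ ∈ ⟦left of⟧} = {a, b, d, e, f, g, i}
⟦that blocked e⟧ = {x : ⟨x, e⟩ ∈ ⟦blocked⟧} = {b, e, f, i}
⟦rope⟧ = {b, d, e, f, h, i}
… ∩ ⟦left of h⟧ = {b, d, e, f, h, i} ∩ {a, b, d, e, f, g, i} = {b, d, e, f, i}
… ∩ ⟦that blocked e⟧ = {b, d, e, f, i} ∩ {b, e, f, i} = {b, e, f, i}
… ∩ ⟦German⟧ = {b, e, f, i} ∩ {b, d, e, f, h, i} = {b, e, f, i}
So ⟦German rope left of h that blocked e⟧ = {b, e, f, i}.

{b, e, f, i}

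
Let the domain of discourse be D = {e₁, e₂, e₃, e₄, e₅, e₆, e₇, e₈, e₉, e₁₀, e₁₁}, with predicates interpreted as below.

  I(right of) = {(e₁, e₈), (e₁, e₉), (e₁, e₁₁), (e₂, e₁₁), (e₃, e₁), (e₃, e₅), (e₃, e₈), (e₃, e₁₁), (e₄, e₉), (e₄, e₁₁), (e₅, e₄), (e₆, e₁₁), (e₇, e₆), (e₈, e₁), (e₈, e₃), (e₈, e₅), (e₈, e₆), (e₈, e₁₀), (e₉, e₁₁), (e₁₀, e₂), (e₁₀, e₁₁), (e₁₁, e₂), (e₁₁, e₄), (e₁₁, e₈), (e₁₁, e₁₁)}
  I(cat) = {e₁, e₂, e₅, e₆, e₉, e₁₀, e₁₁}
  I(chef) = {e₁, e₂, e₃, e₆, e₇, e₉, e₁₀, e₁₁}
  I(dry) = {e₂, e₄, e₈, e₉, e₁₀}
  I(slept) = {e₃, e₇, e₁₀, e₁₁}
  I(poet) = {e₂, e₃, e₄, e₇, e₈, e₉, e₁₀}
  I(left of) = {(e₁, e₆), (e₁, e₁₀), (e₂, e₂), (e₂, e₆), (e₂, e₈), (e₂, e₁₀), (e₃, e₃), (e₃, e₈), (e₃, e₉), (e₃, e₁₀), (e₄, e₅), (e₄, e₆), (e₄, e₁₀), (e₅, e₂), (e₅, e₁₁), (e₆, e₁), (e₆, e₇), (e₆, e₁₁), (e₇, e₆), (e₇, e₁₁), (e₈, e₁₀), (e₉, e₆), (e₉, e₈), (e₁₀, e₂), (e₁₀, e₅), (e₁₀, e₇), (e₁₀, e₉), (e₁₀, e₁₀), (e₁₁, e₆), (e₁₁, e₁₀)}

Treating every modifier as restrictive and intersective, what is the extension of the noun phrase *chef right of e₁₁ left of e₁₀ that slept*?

⟦right of e₁₁⟧ = {x : ⟨x, e₁₁⟩ ∈ ⟦right of⟧} = {e₁, e₂, e₃, e₄, e₆, e₉, e₁₀, e₁₁}
⟦left of e₁₀⟧ = {x : ⟨x, e₁₀⟩ ∈ ⟦left of⟧} = {e₁, e₂, e₃, e₄, e₈, e₁₀, e₁₁}
⟦that slept⟧ = ⟦slept⟧ = {e₃, e₇, e₁₀, e₁₁}
⟦chef⟧ = {e₁, e₂, e₃, e₆, e₇, e₉, e₁₀, e₁₁}
… ∩ ⟦right of e₁₁⟧ = {e₁, e₂, e₃, e₆, e₇, e₉, e₁₀, e₁₁} ∩ {e₁, e₂, e₃, e₄, e₆, e₉, e₁₀, e₁₁} = {e₁, e₂, e₃, e₆, e₉, e₁₀, e₁₁}
… ∩ ⟦left of e₁₀⟧ = {e₁, e₂, e₃, e₆, e₉, e₁₀, e₁₁} ∩ {e₁, e₂, e₃, e₄, e₈, e₁₀, e₁₁} = {e₁, e₂, e₃, e₁₀, e₁₁}
… ∩ ⟦that slept⟧ = {e₁, e₂, e₃, e₁₀, e₁₁} ∩ {e₃, e₇, e₁₀, e₁₁} = {e₃, e₁₀, e₁₁}
So ⟦chef right of e₁₁ left of e₁₀ that slept⟧ = {e₃, e₁₀, e₁₁}.

{e₃, e₁₀, e₁₁}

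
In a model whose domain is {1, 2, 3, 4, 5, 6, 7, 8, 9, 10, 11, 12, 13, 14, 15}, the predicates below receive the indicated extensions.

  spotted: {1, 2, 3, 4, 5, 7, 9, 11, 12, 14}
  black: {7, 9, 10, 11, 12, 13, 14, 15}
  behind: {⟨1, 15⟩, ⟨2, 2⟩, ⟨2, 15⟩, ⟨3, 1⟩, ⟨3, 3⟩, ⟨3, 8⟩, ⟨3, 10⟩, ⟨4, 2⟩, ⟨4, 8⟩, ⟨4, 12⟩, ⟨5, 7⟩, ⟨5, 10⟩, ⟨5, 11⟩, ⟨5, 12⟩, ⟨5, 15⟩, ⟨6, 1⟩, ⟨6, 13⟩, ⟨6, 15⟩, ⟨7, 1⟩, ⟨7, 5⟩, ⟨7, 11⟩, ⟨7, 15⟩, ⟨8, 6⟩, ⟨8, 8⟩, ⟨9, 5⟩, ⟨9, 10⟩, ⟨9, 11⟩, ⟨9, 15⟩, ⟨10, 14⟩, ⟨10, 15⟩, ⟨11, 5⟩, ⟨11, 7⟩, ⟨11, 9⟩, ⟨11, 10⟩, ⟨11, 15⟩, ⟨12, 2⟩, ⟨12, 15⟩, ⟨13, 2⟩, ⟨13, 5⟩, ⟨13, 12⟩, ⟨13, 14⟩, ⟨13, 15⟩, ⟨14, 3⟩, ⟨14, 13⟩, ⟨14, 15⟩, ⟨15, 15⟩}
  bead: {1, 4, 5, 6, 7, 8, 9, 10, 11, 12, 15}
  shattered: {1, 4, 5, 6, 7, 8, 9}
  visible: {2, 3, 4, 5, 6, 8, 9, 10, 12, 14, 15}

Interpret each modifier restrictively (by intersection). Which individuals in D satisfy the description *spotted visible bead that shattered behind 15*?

{5, 9}

⟦that shattered⟧ = ⟦shattered⟧ = {1, 4, 5, 6, 7, 8, 9}
⟦behind 15⟧ = {x : ⟨x, 15⟩ ∈ ⟦behind⟧} = {1, 2, 5, 6, 7, 9, 10, 11, 12, 13, 14, 15}
⟦bead⟧ = {1, 4, 5, 6, 7, 8, 9, 10, 11, 12, 15}
… ∩ ⟦that shattered⟧ = {1, 4, 5, 6, 7, 8, 9, 10, 11, 12, 15} ∩ {1, 4, 5, 6, 7, 8, 9} = {1, 4, 5, 6, 7, 8, 9}
… ∩ ⟦behind 15⟧ = {1, 4, 5, 6, 7, 8, 9} ∩ {1, 2, 5, 6, 7, 9, 10, 11, 12, 13, 14, 15} = {1, 5, 6, 7, 9}
… ∩ ⟦spotted⟧ = {1, 5, 6, 7, 9} ∩ {1, 2, 3, 4, 5, 7, 9, 11, 12, 14} = {1, 5, 7, 9}
… ∩ ⟦visible⟧ = {1, 5, 7, 9} ∩ {2, 3, 4, 5, 6, 8, 9, 10, 12, 14, 15} = {5, 9}
So ⟦spotted visible bead that shattered behind 15⟧ = {5, 9}.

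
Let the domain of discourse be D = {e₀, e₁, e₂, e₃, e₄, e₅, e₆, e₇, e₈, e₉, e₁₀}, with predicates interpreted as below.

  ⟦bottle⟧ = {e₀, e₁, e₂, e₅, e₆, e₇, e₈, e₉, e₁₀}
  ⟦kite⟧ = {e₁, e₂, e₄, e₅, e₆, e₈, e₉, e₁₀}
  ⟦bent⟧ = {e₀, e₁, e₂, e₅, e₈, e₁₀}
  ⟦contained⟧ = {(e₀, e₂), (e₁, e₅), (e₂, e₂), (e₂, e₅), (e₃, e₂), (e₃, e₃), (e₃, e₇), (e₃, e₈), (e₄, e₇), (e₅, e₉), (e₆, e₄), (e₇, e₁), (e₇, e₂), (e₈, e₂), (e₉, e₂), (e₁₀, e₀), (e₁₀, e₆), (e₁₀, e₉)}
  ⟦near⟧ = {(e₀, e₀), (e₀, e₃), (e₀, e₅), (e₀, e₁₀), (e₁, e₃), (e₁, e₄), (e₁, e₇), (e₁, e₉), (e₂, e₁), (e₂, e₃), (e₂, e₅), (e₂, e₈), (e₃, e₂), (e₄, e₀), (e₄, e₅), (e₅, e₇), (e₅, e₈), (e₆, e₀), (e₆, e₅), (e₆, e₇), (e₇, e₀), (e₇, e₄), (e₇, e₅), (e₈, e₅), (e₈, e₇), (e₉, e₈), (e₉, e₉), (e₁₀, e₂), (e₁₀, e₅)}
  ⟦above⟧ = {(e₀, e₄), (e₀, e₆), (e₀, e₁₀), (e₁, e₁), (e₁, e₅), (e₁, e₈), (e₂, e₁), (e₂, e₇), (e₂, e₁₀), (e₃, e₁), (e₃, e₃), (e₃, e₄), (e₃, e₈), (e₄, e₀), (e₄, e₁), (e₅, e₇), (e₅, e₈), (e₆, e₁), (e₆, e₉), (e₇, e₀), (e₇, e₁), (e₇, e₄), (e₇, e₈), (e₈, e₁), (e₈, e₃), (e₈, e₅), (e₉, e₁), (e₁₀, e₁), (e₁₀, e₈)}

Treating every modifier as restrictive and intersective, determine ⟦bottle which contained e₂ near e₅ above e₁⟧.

{e₂, e₇, e₈}

⟦which contained e₂⟧ = {x : ⟨x, e₂⟩ ∈ ⟦contained⟧} = {e₀, e₂, e₃, e₇, e₈, e₉}
⟦near e₅⟧ = {x : ⟨x, e₅⟩ ∈ ⟦near⟧} = {e₀, e₂, e₄, e₆, e₇, e₈, e₁₀}
⟦above e₁⟧ = {x : ⟨x, e₁⟩ ∈ ⟦above⟧} = {e₁, e₂, e₃, e₄, e₆, e₇, e₈, e₉, e₁₀}
⟦bottle⟧ = {e₀, e₁, e₂, e₅, e₆, e₇, e₈, e₉, e₁₀}
… ∩ ⟦which contained e₂⟧ = {e₀, e₁, e₂, e₅, e₆, e₇, e₈, e₉, e₁₀} ∩ {e₀, e₂, e₃, e₇, e₈, e₉} = {e₀, e₂, e₇, e₈, e₉}
… ∩ ⟦near e₅⟧ = {e₀, e₂, e₇, e₈, e₉} ∩ {e₀, e₂, e₄, e₆, e₇, e₈, e₁₀} = {e₀, e₂, e₇, e₈}
… ∩ ⟦above e₁⟧ = {e₀, e₂, e₇, e₈} ∩ {e₁, e₂, e₃, e₄, e₆, e₇, e₈, e₉, e₁₀} = {e₂, e₇, e₈}
So ⟦bottle which contained e₂ near e₅ above e₁⟧ = {e₂, e₇, e₈}.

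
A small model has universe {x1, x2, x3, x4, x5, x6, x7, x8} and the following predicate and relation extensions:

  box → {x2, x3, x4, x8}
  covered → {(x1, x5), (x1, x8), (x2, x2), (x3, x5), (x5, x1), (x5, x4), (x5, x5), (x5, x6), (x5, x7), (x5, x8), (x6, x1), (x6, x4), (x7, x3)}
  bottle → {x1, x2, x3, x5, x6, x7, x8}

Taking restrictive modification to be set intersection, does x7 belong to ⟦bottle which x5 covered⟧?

⟦which x5 covered⟧ = {x : ⟨x5, x⟩ ∈ ⟦covered⟧} = {x1, x4, x5, x6, x7, x8}
⟦bottle⟧ = {x1, x2, x3, x5, x6, x7, x8}
… ∩ ⟦which x5 covered⟧ = {x1, x2, x3, x5, x6, x7, x8} ∩ {x1, x4, x5, x6, x7, x8} = {x1, x5, x6, x7, x8}
⟦bottle which x5 covered⟧ = {x1, x5, x6, x7, x8}; x7 ∈ this set.

yes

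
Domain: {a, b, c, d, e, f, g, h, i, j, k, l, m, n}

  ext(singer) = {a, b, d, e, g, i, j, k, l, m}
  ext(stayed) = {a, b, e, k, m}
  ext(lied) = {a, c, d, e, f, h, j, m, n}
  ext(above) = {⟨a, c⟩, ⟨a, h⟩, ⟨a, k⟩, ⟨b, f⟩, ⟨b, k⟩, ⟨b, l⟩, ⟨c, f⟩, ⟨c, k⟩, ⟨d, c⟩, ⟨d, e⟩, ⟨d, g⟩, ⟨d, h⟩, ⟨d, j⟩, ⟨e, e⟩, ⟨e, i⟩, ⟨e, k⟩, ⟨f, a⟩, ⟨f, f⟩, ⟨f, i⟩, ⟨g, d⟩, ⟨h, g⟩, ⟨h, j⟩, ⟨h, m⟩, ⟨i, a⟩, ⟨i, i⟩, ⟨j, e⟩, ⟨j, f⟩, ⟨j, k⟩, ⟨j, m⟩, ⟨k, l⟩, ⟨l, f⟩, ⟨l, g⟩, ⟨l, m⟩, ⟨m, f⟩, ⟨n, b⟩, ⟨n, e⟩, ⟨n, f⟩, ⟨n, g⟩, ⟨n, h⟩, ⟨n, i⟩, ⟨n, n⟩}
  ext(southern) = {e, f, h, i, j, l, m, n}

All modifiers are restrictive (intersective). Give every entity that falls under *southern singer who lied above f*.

{j, m}

⟦who lied⟧ = ⟦lied⟧ = {a, c, d, e, f, h, j, m, n}
⟦above f⟧ = {x : ⟨x, f⟩ ∈ ⟦above⟧} = {b, c, f, j, l, m, n}
⟦singer⟧ = {a, b, d, e, g, i, j, k, l, m}
… ∩ ⟦who lied⟧ = {a, b, d, e, g, i, j, k, l, m} ∩ {a, c, d, e, f, h, j, m, n} = {a, d, e, j, m}
… ∩ ⟦above f⟧ = {a, d, e, j, m} ∩ {b, c, f, j, l, m, n} = {j, m}
… ∩ ⟦southern⟧ = {j, m} ∩ {e, f, h, i, j, l, m, n} = {j, m}
So ⟦southern singer who lied above f⟧ = {j, m}.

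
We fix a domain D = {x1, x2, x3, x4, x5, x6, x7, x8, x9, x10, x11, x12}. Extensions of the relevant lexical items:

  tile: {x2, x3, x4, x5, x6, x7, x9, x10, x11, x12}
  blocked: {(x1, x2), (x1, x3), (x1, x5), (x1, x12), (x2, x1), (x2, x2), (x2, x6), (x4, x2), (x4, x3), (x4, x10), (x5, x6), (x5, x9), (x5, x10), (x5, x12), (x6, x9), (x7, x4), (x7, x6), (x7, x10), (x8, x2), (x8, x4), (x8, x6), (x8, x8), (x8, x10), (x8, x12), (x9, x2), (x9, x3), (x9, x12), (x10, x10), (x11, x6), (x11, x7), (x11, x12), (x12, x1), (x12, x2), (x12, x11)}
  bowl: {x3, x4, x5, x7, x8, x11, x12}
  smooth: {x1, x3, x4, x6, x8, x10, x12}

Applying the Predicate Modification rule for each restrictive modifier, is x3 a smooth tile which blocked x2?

⟦which blocked x2⟧ = {x : ⟨x, x2⟩ ∈ ⟦blocked⟧} = {x1, x2, x4, x8, x9, x12}
⟦tile⟧ = {x2, x3, x4, x5, x6, x7, x9, x10, x11, x12}
… ∩ ⟦which blocked x2⟧ = {x2, x3, x4, x5, x6, x7, x9, x10, x11, x12} ∩ {x1, x2, x4, x8, x9, x12} = {x2, x4, x9, x12}
… ∩ ⟦smooth⟧ = {x2, x4, x9, x12} ∩ {x1, x3, x4, x6, x8, x10, x12} = {x4, x12}
⟦smooth tile which blocked x2⟧ = {x4, x12}; x3 ∉ this set.

no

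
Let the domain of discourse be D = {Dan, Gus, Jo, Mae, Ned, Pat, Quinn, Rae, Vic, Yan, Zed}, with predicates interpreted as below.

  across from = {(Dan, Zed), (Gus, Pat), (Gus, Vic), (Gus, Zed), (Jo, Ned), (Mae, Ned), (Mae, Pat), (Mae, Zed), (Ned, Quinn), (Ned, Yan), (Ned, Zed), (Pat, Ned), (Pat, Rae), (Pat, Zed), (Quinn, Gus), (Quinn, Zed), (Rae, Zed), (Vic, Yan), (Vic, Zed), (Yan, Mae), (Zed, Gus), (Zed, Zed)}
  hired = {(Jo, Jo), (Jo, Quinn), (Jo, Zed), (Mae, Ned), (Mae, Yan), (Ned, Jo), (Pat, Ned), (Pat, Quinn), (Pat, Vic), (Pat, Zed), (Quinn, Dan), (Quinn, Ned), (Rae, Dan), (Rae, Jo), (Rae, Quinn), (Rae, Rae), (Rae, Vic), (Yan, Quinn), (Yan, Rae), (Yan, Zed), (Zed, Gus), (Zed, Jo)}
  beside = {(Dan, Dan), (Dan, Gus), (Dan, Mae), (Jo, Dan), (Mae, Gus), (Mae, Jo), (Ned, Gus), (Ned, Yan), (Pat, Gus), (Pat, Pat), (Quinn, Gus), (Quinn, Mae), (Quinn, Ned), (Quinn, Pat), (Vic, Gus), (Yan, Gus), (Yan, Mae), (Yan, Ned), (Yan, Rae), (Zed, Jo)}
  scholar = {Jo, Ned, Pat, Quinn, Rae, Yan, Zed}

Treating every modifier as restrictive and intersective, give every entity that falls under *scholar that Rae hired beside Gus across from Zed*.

⟦that Rae hired⟧ = {x : ⟨Rae, x⟩ ∈ ⟦hired⟧} = {Dan, Jo, Quinn, Rae, Vic}
⟦beside Gus⟧ = {x : ⟨x, Gus⟩ ∈ ⟦beside⟧} = {Dan, Mae, Ned, Pat, Quinn, Vic, Yan}
⟦across from Zed⟧ = {x : ⟨x, Zed⟩ ∈ ⟦across from⟧} = {Dan, Gus, Mae, Ned, Pat, Quinn, Rae, Vic, Zed}
⟦scholar⟧ = {Jo, Ned, Pat, Quinn, Rae, Yan, Zed}
… ∩ ⟦that Rae hired⟧ = {Jo, Ned, Pat, Quinn, Rae, Yan, Zed} ∩ {Dan, Jo, Quinn, Rae, Vic} = {Jo, Quinn, Rae}
… ∩ ⟦beside Gus⟧ = {Jo, Quinn, Rae} ∩ {Dan, Mae, Ned, Pat, Quinn, Vic, Yan} = {Quinn}
… ∩ ⟦across from Zed⟧ = {Quinn} ∩ {Dan, Gus, Mae, Ned, Pat, Quinn, Rae, Vic, Zed} = {Quinn}
So ⟦scholar that Rae hired beside Gus across from Zed⟧ = {Quinn}.

{Quinn}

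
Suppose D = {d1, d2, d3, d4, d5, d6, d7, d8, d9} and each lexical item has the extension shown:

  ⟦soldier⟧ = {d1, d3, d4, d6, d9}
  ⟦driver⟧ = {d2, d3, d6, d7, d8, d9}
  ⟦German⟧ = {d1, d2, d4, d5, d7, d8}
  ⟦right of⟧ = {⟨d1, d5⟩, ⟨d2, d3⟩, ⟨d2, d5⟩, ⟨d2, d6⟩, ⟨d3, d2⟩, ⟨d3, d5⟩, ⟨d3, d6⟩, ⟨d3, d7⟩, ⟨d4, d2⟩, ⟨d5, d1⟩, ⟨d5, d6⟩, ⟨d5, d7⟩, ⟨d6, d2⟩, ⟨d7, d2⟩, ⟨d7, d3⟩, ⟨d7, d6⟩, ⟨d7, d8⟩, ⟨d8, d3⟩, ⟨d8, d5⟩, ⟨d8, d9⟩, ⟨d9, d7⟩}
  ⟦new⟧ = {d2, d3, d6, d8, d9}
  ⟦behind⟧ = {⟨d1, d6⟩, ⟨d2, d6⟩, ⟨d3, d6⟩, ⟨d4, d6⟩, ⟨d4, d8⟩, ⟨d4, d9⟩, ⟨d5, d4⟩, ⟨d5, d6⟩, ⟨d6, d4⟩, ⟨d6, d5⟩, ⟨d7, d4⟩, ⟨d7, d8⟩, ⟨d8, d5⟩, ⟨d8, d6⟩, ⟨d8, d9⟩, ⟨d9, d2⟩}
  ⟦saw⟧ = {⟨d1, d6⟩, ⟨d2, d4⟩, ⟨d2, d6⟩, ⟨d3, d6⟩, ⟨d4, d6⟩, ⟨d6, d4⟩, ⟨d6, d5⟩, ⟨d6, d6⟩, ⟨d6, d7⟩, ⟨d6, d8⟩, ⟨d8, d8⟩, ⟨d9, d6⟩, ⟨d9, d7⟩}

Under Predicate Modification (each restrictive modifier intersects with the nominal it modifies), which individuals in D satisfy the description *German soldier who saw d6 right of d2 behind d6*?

{d4}

⟦who saw d6⟧ = {x : ⟨x, d6⟩ ∈ ⟦saw⟧} = {d1, d2, d3, d4, d6, d9}
⟦right of d2⟧ = {x : ⟨x, d2⟩ ∈ ⟦right of⟧} = {d3, d4, d6, d7}
⟦behind d6⟧ = {x : ⟨x, d6⟩ ∈ ⟦behind⟧} = {d1, d2, d3, d4, d5, d8}
⟦soldier⟧ = {d1, d3, d4, d6, d9}
… ∩ ⟦who saw d6⟧ = {d1, d3, d4, d6, d9} ∩ {d1, d2, d3, d4, d6, d9} = {d1, d3, d4, d6, d9}
… ∩ ⟦right of d2⟧ = {d1, d3, d4, d6, d9} ∩ {d3, d4, d6, d7} = {d3, d4, d6}
… ∩ ⟦behind d6⟧ = {d3, d4, d6} ∩ {d1, d2, d3, d4, d5, d8} = {d3, d4}
… ∩ ⟦German⟧ = {d3, d4} ∩ {d1, d2, d4, d5, d7, d8} = {d4}
So ⟦German soldier who saw d6 right of d2 behind d6⟧ = {d4}.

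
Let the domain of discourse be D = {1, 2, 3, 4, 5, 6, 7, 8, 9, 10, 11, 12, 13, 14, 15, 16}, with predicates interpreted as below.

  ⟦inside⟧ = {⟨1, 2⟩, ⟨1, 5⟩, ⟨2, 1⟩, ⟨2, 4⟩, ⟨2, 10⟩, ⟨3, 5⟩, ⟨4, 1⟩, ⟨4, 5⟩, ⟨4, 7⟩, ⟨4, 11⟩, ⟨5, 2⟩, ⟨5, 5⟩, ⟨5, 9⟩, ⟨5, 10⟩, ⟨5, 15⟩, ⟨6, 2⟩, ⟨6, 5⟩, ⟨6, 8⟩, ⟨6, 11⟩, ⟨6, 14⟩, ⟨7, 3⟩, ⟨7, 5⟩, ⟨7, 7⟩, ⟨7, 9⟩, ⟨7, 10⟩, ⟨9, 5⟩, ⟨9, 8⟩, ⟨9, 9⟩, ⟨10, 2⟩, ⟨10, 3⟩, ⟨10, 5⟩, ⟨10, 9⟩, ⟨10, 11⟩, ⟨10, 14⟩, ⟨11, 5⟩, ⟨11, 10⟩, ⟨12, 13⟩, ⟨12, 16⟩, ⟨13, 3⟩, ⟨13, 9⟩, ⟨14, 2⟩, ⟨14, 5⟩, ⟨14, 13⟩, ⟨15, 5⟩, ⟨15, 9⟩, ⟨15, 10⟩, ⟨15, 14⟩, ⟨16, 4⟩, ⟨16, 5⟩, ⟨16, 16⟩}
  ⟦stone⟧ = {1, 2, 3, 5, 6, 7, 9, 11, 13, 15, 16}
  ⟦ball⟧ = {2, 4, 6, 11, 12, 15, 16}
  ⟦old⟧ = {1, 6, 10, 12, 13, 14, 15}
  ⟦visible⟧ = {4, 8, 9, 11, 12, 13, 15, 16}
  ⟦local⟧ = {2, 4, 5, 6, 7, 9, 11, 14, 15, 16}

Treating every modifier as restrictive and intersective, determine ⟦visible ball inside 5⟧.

⟦inside 5⟧ = {x : ⟨x, 5⟩ ∈ ⟦inside⟧} = {1, 3, 4, 5, 6, 7, 9, 10, 11, 14, 15, 16}
⟦ball⟧ = {2, 4, 6, 11, 12, 15, 16}
… ∩ ⟦inside 5⟧ = {2, 4, 6, 11, 12, 15, 16} ∩ {1, 3, 4, 5, 6, 7, 9, 10, 11, 14, 15, 16} = {4, 6, 11, 15, 16}
… ∩ ⟦visible⟧ = {4, 6, 11, 15, 16} ∩ {4, 8, 9, 11, 12, 13, 15, 16} = {4, 11, 15, 16}
So ⟦visible ball inside 5⟧ = {4, 11, 15, 16}.

{4, 11, 15, 16}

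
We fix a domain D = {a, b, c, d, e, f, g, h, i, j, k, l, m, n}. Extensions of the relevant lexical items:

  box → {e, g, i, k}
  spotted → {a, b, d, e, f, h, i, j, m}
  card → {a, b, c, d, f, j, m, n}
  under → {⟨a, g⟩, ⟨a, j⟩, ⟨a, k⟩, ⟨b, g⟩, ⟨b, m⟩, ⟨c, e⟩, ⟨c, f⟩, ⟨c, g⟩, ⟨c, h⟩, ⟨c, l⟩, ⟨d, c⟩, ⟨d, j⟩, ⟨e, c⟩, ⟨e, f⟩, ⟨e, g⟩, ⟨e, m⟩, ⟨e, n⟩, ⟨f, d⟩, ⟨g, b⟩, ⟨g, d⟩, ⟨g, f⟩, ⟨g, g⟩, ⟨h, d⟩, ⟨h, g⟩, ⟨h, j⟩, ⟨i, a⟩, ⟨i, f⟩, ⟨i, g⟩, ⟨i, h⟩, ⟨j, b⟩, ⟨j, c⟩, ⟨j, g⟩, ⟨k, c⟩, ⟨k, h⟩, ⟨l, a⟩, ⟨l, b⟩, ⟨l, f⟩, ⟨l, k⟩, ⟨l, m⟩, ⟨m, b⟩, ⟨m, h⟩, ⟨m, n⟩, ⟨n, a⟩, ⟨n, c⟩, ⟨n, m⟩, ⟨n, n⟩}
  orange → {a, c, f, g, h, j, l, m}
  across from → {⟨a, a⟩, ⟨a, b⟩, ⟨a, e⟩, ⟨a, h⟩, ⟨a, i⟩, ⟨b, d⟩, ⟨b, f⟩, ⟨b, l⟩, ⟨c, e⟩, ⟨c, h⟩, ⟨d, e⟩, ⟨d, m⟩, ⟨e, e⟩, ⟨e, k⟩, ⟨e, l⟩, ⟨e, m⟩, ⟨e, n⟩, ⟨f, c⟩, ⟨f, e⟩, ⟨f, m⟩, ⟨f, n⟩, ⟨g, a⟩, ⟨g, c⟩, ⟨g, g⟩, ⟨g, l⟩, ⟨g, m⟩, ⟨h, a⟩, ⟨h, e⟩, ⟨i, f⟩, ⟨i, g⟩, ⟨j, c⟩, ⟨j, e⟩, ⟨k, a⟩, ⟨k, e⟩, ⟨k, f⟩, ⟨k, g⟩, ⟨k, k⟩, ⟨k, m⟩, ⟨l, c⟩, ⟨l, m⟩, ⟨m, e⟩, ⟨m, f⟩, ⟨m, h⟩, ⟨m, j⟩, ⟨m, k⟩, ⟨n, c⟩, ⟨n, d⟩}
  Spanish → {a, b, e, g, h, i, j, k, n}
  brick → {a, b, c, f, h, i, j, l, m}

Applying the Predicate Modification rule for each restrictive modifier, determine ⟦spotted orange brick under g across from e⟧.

{a, h, j}

⟦under g⟧ = {x : ⟨x, g⟩ ∈ ⟦under⟧} = {a, b, c, e, g, h, i, j}
⟦across from e⟧ = {x : ⟨x, e⟩ ∈ ⟦across from⟧} = {a, c, d, e, f, h, j, k, m}
⟦brick⟧ = {a, b, c, f, h, i, j, l, m}
… ∩ ⟦under g⟧ = {a, b, c, f, h, i, j, l, m} ∩ {a, b, c, e, g, h, i, j} = {a, b, c, h, i, j}
… ∩ ⟦across from e⟧ = {a, b, c, h, i, j} ∩ {a, c, d, e, f, h, j, k, m} = {a, c, h, j}
… ∩ ⟦spotted⟧ = {a, c, h, j} ∩ {a, b, d, e, f, h, i, j, m} = {a, h, j}
… ∩ ⟦orange⟧ = {a, h, j} ∩ {a, c, f, g, h, j, l, m} = {a, h, j}
So ⟦spotted orange brick under g across from e⟧ = {a, h, j}.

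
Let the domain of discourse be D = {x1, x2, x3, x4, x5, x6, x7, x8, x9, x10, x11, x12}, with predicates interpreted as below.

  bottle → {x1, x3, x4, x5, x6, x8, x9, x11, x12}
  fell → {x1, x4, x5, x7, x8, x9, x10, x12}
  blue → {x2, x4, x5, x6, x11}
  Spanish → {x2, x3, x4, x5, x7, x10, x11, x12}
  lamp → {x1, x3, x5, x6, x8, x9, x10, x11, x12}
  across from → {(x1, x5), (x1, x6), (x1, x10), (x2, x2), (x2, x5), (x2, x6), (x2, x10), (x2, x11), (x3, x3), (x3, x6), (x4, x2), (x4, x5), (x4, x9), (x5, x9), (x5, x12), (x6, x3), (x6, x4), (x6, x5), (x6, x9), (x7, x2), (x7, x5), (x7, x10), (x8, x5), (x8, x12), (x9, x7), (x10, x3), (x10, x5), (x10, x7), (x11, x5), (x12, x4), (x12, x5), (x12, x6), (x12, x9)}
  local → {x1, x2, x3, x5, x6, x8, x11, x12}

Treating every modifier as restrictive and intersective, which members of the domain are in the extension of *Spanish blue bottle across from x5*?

{x4, x11}

⟦across from x5⟧ = {x : ⟨x, x5⟩ ∈ ⟦across from⟧} = {x1, x2, x4, x6, x7, x8, x10, x11, x12}
⟦bottle⟧ = {x1, x3, x4, x5, x6, x8, x9, x11, x12}
… ∩ ⟦across from x5⟧ = {x1, x3, x4, x5, x6, x8, x9, x11, x12} ∩ {x1, x2, x4, x6, x7, x8, x10, x11, x12} = {x1, x4, x6, x8, x11, x12}
… ∩ ⟦Spanish⟧ = {x1, x4, x6, x8, x11, x12} ∩ {x2, x3, x4, x5, x7, x10, x11, x12} = {x4, x11, x12}
… ∩ ⟦blue⟧ = {x4, x11, x12} ∩ {x2, x4, x5, x6, x11} = {x4, x11}
So ⟦Spanish blue bottle across from x5⟧ = {x4, x11}.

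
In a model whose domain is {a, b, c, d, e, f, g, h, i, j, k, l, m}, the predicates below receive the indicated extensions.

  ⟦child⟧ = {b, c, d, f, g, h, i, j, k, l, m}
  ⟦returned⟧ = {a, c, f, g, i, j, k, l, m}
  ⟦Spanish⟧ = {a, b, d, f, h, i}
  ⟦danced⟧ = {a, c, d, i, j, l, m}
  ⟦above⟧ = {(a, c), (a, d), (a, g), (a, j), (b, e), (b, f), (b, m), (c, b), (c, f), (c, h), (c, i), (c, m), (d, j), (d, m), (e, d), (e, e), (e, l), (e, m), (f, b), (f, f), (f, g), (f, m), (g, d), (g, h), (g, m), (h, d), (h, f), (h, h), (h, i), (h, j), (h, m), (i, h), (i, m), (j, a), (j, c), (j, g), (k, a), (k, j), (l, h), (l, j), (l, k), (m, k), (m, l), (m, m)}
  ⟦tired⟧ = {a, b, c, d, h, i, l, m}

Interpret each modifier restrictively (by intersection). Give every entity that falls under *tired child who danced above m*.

{c, d, i, m}

⟦who danced⟧ = ⟦danced⟧ = {a, c, d, i, j, l, m}
⟦above m⟧ = {x : ⟨x, m⟩ ∈ ⟦above⟧} = {b, c, d, e, f, g, h, i, m}
⟦child⟧ = {b, c, d, f, g, h, i, j, k, l, m}
… ∩ ⟦who danced⟧ = {b, c, d, f, g, h, i, j, k, l, m} ∩ {a, c, d, i, j, l, m} = {c, d, i, j, l, m}
… ∩ ⟦above m⟧ = {c, d, i, j, l, m} ∩ {b, c, d, e, f, g, h, i, m} = {c, d, i, m}
… ∩ ⟦tired⟧ = {c, d, i, m} ∩ {a, b, c, d, h, i, l, m} = {c, d, i, m}
So ⟦tired child who danced above m⟧ = {c, d, i, m}.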